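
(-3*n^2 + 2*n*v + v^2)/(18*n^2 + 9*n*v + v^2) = (-n + v)/(6*n + v)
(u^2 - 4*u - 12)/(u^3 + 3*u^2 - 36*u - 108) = (u + 2)/(u^2 + 9*u + 18)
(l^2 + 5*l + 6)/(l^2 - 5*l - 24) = (l + 2)/(l - 8)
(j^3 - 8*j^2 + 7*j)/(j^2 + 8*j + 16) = j*(j^2 - 8*j + 7)/(j^2 + 8*j + 16)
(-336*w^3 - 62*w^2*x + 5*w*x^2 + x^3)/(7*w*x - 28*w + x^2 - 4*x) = (-48*w^2 - 2*w*x + x^2)/(x - 4)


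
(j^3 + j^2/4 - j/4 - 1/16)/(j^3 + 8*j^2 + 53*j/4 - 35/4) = (8*j^2 + 6*j + 1)/(4*(2*j^2 + 17*j + 35))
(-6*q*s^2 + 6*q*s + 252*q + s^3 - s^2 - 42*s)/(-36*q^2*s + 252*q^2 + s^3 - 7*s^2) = (s + 6)/(6*q + s)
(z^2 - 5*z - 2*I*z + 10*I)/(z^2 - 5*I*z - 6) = (z - 5)/(z - 3*I)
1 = 1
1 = 1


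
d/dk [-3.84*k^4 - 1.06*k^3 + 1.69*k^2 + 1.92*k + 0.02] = -15.36*k^3 - 3.18*k^2 + 3.38*k + 1.92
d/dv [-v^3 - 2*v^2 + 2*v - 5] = -3*v^2 - 4*v + 2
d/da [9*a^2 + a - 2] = 18*a + 1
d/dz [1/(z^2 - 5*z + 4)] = (5 - 2*z)/(z^2 - 5*z + 4)^2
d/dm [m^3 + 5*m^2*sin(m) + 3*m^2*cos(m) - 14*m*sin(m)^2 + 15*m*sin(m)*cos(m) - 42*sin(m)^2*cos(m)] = -3*m^2*sin(m) + 5*m^2*cos(m) + 3*m^2 + 10*m*sin(m) - 14*m*sin(2*m) + 6*m*cos(m) + 15*m*cos(2*m) + 21*sin(m)/2 + 15*sin(2*m)/2 - 63*sin(3*m)/2 + 7*cos(2*m) - 7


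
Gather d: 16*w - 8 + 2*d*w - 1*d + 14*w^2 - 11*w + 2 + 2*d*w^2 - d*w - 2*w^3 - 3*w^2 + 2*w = d*(2*w^2 + w - 1) - 2*w^3 + 11*w^2 + 7*w - 6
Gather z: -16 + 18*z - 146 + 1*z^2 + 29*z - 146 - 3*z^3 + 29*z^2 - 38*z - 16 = -3*z^3 + 30*z^2 + 9*z - 324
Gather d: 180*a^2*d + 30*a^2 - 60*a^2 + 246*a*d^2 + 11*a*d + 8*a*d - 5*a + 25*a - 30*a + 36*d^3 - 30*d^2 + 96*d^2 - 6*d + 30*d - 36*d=-30*a^2 - 10*a + 36*d^3 + d^2*(246*a + 66) + d*(180*a^2 + 19*a - 12)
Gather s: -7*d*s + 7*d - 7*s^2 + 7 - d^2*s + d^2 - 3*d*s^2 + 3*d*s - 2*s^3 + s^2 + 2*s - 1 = d^2 + 7*d - 2*s^3 + s^2*(-3*d - 6) + s*(-d^2 - 4*d + 2) + 6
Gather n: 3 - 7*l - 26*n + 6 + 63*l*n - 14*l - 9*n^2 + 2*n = -21*l - 9*n^2 + n*(63*l - 24) + 9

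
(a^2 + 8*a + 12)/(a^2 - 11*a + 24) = (a^2 + 8*a + 12)/(a^2 - 11*a + 24)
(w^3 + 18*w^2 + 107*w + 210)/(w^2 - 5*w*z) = (w^3 + 18*w^2 + 107*w + 210)/(w*(w - 5*z))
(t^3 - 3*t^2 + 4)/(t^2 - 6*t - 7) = (t^2 - 4*t + 4)/(t - 7)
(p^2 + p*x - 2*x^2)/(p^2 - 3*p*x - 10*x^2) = (-p + x)/(-p + 5*x)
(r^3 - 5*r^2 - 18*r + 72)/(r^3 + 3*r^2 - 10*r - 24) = (r - 6)/(r + 2)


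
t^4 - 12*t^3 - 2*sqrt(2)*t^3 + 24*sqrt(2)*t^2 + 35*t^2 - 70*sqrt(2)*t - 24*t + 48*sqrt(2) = (t - 8)*(t - 3)*(t - 1)*(t - 2*sqrt(2))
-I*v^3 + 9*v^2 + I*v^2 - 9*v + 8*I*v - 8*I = (v + I)*(v + 8*I)*(-I*v + I)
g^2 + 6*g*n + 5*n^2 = (g + n)*(g + 5*n)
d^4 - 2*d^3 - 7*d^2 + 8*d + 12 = (d - 3)*(d - 2)*(d + 1)*(d + 2)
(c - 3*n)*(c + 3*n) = c^2 - 9*n^2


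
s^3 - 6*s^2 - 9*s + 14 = (s - 7)*(s - 1)*(s + 2)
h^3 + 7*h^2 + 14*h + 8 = (h + 1)*(h + 2)*(h + 4)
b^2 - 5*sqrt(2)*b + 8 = (b - 4*sqrt(2))*(b - sqrt(2))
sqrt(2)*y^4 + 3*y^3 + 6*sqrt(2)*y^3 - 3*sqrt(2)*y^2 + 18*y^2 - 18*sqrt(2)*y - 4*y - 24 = (y + 6)*(y - sqrt(2))*(y + 2*sqrt(2))*(sqrt(2)*y + 1)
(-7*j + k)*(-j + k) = 7*j^2 - 8*j*k + k^2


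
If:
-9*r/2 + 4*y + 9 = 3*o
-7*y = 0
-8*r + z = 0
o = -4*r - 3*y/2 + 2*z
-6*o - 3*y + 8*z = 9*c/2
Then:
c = -32/81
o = 8/3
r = 2/9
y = 0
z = 16/9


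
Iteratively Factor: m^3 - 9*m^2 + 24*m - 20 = (m - 5)*(m^2 - 4*m + 4) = (m - 5)*(m - 2)*(m - 2)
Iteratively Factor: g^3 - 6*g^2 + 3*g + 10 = (g + 1)*(g^2 - 7*g + 10) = (g - 5)*(g + 1)*(g - 2)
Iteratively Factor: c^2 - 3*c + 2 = (c - 2)*(c - 1)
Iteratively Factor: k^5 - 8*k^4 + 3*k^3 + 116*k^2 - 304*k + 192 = (k - 4)*(k^4 - 4*k^3 - 13*k^2 + 64*k - 48) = (k - 4)*(k + 4)*(k^3 - 8*k^2 + 19*k - 12) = (k - 4)*(k - 1)*(k + 4)*(k^2 - 7*k + 12) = (k - 4)^2*(k - 1)*(k + 4)*(k - 3)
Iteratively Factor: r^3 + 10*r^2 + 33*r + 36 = (r + 3)*(r^2 + 7*r + 12) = (r + 3)^2*(r + 4)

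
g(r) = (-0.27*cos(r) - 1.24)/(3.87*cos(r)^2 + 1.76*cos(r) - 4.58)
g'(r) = (7.74*sin(r)*cos(r) + 1.76*sin(r))*(-0.27*cos(r) - 1.24)/(3.87*cos(r)^2 + 1.76*cos(r) - 4.58)^2 + 0.27*sin(r)/(3.87*cos(r)^2 + 1.76*cos(r) - 4.58) = (1.0449*sin(r)^2 - 9.5976*cos(r) - 4.4639)*sin(r)/(3.87*cos(r)^2 + 1.76*cos(r) - 4.58)^2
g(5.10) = 0.40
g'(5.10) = 0.59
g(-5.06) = 0.38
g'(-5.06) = -0.51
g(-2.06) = 0.24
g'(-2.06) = -0.04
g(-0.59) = 3.29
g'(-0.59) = 33.97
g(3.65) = 0.32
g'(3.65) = -0.20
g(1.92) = 0.24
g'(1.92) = -0.01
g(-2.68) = 0.33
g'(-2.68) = -0.21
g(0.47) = -22.64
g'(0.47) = -1356.01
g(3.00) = 0.38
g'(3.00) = 0.11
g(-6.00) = -2.21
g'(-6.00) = -8.27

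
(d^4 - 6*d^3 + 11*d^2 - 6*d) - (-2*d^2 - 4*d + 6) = d^4 - 6*d^3 + 13*d^2 - 2*d - 6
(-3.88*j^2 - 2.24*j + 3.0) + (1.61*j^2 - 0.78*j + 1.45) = -2.27*j^2 - 3.02*j + 4.45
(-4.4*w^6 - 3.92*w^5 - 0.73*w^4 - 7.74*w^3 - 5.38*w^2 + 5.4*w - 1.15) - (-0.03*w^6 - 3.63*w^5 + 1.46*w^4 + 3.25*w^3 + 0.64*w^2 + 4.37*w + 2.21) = -4.37*w^6 - 0.29*w^5 - 2.19*w^4 - 10.99*w^3 - 6.02*w^2 + 1.03*w - 3.36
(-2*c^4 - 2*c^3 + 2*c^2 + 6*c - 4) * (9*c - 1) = -18*c^5 - 16*c^4 + 20*c^3 + 52*c^2 - 42*c + 4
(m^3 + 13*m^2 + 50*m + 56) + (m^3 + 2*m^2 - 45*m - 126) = 2*m^3 + 15*m^2 + 5*m - 70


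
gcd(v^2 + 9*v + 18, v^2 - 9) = v + 3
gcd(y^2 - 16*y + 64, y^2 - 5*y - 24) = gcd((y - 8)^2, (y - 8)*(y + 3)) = y - 8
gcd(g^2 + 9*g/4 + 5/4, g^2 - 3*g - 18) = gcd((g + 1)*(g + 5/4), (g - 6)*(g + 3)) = 1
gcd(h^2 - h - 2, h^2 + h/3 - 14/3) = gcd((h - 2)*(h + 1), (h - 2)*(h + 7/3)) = h - 2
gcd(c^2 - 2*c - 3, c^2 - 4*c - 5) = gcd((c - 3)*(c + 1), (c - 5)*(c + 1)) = c + 1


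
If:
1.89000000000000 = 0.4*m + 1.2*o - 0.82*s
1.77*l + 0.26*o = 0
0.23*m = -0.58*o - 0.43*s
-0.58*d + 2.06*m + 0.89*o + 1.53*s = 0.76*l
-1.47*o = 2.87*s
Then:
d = -9.85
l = -0.28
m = -2.97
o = 1.90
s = -0.97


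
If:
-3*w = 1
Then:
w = -1/3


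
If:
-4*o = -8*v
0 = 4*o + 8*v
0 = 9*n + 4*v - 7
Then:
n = 7/9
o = 0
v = 0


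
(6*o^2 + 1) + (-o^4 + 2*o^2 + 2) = -o^4 + 8*o^2 + 3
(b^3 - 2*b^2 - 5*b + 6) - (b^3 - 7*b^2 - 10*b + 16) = 5*b^2 + 5*b - 10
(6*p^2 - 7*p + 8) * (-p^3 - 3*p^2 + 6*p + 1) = -6*p^5 - 11*p^4 + 49*p^3 - 60*p^2 + 41*p + 8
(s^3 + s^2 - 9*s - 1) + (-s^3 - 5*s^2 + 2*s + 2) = -4*s^2 - 7*s + 1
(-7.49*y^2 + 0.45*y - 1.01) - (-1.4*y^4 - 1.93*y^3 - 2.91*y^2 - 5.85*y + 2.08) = 1.4*y^4 + 1.93*y^3 - 4.58*y^2 + 6.3*y - 3.09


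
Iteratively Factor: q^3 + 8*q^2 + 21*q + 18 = (q + 3)*(q^2 + 5*q + 6) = (q + 3)^2*(q + 2)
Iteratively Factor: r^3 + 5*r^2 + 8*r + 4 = (r + 2)*(r^2 + 3*r + 2) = (r + 1)*(r + 2)*(r + 2)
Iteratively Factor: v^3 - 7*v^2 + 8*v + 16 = (v + 1)*(v^2 - 8*v + 16) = (v - 4)*(v + 1)*(v - 4)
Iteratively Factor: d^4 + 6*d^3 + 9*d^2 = (d)*(d^3 + 6*d^2 + 9*d) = d*(d + 3)*(d^2 + 3*d) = d*(d + 3)^2*(d)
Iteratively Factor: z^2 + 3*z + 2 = (z + 2)*(z + 1)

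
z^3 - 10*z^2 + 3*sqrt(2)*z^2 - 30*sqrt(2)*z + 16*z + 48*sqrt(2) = (z - 8)*(z - 2)*(z + 3*sqrt(2))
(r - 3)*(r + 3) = r^2 - 9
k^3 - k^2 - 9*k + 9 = (k - 3)*(k - 1)*(k + 3)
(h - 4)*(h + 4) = h^2 - 16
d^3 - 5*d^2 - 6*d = d*(d - 6)*(d + 1)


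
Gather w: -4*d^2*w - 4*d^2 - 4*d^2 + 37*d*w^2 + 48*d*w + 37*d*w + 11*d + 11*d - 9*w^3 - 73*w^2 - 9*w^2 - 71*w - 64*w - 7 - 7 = -8*d^2 + 22*d - 9*w^3 + w^2*(37*d - 82) + w*(-4*d^2 + 85*d - 135) - 14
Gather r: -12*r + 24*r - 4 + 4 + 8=12*r + 8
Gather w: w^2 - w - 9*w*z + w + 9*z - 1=w^2 - 9*w*z + 9*z - 1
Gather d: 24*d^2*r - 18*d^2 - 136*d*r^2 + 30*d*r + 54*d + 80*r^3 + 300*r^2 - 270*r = d^2*(24*r - 18) + d*(-136*r^2 + 30*r + 54) + 80*r^3 + 300*r^2 - 270*r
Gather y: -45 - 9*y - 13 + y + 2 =-8*y - 56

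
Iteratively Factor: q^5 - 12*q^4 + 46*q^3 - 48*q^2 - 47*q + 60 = (q - 4)*(q^4 - 8*q^3 + 14*q^2 + 8*q - 15) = (q - 4)*(q - 3)*(q^3 - 5*q^2 - q + 5) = (q - 4)*(q - 3)*(q + 1)*(q^2 - 6*q + 5) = (q - 5)*(q - 4)*(q - 3)*(q + 1)*(q - 1)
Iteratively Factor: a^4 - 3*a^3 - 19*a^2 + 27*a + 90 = (a - 5)*(a^3 + 2*a^2 - 9*a - 18) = (a - 5)*(a + 3)*(a^2 - a - 6) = (a - 5)*(a - 3)*(a + 3)*(a + 2)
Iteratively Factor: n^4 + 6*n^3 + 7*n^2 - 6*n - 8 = (n + 1)*(n^3 + 5*n^2 + 2*n - 8) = (n - 1)*(n + 1)*(n^2 + 6*n + 8) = (n - 1)*(n + 1)*(n + 2)*(n + 4)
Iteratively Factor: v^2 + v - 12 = (v - 3)*(v + 4)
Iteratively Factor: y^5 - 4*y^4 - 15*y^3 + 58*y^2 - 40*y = (y)*(y^4 - 4*y^3 - 15*y^2 + 58*y - 40) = y*(y + 4)*(y^3 - 8*y^2 + 17*y - 10) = y*(y - 1)*(y + 4)*(y^2 - 7*y + 10) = y*(y - 2)*(y - 1)*(y + 4)*(y - 5)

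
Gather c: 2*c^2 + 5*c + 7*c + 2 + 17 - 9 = 2*c^2 + 12*c + 10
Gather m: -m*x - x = -m*x - x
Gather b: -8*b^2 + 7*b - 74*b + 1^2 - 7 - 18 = -8*b^2 - 67*b - 24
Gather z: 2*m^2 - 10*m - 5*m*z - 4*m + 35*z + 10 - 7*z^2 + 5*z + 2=2*m^2 - 14*m - 7*z^2 + z*(40 - 5*m) + 12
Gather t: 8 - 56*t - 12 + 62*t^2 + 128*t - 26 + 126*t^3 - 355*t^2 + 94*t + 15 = 126*t^3 - 293*t^2 + 166*t - 15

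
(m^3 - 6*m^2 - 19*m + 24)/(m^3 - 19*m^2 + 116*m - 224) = (m^2 + 2*m - 3)/(m^2 - 11*m + 28)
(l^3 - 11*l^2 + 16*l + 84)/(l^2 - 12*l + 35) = (l^2 - 4*l - 12)/(l - 5)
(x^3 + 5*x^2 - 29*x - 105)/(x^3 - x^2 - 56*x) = (x^2 - 2*x - 15)/(x*(x - 8))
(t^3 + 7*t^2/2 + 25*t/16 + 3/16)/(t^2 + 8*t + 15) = (t^2 + t/2 + 1/16)/(t + 5)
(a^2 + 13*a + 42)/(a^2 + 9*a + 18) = (a + 7)/(a + 3)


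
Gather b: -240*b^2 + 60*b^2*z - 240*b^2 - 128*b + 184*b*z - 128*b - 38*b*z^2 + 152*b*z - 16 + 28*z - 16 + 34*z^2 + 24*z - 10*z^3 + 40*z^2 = b^2*(60*z - 480) + b*(-38*z^2 + 336*z - 256) - 10*z^3 + 74*z^2 + 52*z - 32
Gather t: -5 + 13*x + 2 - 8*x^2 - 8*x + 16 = -8*x^2 + 5*x + 13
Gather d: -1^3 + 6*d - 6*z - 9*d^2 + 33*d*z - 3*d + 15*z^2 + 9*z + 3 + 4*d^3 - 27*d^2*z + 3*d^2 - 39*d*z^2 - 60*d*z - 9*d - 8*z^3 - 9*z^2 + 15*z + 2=4*d^3 + d^2*(-27*z - 6) + d*(-39*z^2 - 27*z - 6) - 8*z^3 + 6*z^2 + 18*z + 4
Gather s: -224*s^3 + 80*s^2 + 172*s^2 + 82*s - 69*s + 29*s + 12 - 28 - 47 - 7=-224*s^3 + 252*s^2 + 42*s - 70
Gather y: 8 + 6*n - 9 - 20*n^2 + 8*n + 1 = -20*n^2 + 14*n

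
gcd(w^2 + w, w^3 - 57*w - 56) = w + 1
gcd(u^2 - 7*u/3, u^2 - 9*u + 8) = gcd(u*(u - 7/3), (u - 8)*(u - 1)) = 1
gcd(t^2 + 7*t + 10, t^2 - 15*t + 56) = 1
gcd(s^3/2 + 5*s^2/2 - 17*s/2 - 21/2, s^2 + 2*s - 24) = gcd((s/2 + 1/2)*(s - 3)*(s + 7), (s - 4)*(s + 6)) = 1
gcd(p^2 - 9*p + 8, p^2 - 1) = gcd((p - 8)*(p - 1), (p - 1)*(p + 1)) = p - 1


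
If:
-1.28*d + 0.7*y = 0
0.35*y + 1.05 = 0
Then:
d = -1.64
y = -3.00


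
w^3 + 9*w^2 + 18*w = w*(w + 3)*(w + 6)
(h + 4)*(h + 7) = h^2 + 11*h + 28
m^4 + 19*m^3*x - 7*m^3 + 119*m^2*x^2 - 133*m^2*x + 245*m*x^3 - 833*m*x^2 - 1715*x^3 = (m - 7)*(m + 5*x)*(m + 7*x)^2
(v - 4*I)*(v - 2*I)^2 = v^3 - 8*I*v^2 - 20*v + 16*I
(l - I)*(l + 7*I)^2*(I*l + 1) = I*l^4 - 12*l^3 - 22*I*l^2 - 84*l + 49*I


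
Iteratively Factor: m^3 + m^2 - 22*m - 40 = (m + 4)*(m^2 - 3*m - 10) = (m + 2)*(m + 4)*(m - 5)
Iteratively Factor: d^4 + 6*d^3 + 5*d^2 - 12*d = (d + 3)*(d^3 + 3*d^2 - 4*d) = (d - 1)*(d + 3)*(d^2 + 4*d) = d*(d - 1)*(d + 3)*(d + 4)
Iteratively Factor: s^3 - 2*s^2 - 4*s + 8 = (s - 2)*(s^2 - 4) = (s - 2)^2*(s + 2)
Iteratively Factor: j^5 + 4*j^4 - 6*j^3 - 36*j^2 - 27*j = (j + 3)*(j^4 + j^3 - 9*j^2 - 9*j) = (j + 3)^2*(j^3 - 2*j^2 - 3*j) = j*(j + 3)^2*(j^2 - 2*j - 3) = j*(j - 3)*(j + 3)^2*(j + 1)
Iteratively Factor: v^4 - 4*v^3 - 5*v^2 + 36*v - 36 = (v - 2)*(v^3 - 2*v^2 - 9*v + 18) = (v - 2)*(v + 3)*(v^2 - 5*v + 6) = (v - 3)*(v - 2)*(v + 3)*(v - 2)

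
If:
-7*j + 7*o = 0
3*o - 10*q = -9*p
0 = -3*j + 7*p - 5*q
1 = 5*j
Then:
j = 1/5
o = 1/5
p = 9/25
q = 48/125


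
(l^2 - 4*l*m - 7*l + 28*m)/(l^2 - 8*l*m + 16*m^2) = (l - 7)/(l - 4*m)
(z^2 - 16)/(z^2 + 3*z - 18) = (z^2 - 16)/(z^2 + 3*z - 18)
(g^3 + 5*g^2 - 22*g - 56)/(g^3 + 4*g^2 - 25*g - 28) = (g + 2)/(g + 1)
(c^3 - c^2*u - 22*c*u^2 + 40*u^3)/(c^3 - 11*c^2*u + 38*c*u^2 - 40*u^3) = (-c - 5*u)/(-c + 5*u)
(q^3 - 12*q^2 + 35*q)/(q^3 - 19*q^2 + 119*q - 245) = q/(q - 7)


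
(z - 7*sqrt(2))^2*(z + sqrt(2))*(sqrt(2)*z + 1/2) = sqrt(2)*z^4 - 51*z^3/2 + 127*sqrt(2)*z^2/2 + 231*z + 49*sqrt(2)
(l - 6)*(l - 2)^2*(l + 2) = l^4 - 8*l^3 + 8*l^2 + 32*l - 48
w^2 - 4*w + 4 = (w - 2)^2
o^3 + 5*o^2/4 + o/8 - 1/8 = (o - 1/4)*(o + 1/2)*(o + 1)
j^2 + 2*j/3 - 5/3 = (j - 1)*(j + 5/3)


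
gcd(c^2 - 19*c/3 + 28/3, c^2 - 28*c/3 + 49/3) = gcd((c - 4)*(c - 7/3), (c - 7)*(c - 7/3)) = c - 7/3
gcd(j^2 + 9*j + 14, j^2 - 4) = j + 2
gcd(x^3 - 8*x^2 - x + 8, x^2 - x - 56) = x - 8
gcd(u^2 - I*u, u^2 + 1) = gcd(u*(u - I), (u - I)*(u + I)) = u - I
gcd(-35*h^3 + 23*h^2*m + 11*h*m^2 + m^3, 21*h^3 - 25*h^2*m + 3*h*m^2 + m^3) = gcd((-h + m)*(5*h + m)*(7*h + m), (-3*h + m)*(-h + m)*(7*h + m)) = 7*h^2 - 6*h*m - m^2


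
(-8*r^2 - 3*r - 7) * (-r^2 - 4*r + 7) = 8*r^4 + 35*r^3 - 37*r^2 + 7*r - 49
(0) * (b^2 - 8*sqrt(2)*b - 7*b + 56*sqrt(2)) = 0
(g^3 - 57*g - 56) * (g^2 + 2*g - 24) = g^5 + 2*g^4 - 81*g^3 - 170*g^2 + 1256*g + 1344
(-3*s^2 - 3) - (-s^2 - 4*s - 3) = -2*s^2 + 4*s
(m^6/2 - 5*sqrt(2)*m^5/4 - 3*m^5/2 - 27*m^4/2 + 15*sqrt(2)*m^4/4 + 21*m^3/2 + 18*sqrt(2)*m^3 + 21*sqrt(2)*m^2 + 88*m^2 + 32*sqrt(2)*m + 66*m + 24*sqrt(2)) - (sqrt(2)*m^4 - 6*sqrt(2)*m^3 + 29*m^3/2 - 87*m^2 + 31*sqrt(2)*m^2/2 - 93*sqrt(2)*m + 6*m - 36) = m^6/2 - 5*sqrt(2)*m^5/4 - 3*m^5/2 - 27*m^4/2 + 11*sqrt(2)*m^4/4 - 4*m^3 + 24*sqrt(2)*m^3 + 11*sqrt(2)*m^2/2 + 175*m^2 + 60*m + 125*sqrt(2)*m + 24*sqrt(2) + 36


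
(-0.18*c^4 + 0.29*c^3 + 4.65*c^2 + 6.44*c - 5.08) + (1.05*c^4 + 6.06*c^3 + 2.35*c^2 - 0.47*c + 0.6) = 0.87*c^4 + 6.35*c^3 + 7.0*c^2 + 5.97*c - 4.48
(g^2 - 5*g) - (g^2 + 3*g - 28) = 28 - 8*g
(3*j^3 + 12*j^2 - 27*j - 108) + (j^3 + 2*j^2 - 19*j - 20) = 4*j^3 + 14*j^2 - 46*j - 128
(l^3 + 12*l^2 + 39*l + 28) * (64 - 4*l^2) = -4*l^5 - 48*l^4 - 92*l^3 + 656*l^2 + 2496*l + 1792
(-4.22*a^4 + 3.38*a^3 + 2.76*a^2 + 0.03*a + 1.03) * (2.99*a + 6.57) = -12.6178*a^5 - 17.6192*a^4 + 30.459*a^3 + 18.2229*a^2 + 3.2768*a + 6.7671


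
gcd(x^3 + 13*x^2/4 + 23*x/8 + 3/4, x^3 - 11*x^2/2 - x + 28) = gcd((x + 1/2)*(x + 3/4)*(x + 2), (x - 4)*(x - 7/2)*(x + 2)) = x + 2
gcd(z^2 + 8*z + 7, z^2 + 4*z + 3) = z + 1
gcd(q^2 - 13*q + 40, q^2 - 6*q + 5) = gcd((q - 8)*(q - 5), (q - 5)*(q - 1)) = q - 5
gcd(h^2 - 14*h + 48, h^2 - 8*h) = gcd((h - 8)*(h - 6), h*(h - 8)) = h - 8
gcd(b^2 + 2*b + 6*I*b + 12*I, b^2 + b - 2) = b + 2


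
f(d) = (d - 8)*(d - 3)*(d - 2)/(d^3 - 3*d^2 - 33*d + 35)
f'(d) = (d - 8)*(d - 3)*(d - 2)*(-3*d^2 + 6*d + 33)/(d^3 - 3*d^2 - 33*d + 35)^2 + (d - 8)*(d - 3)/(d^3 - 3*d^2 - 33*d + 35) + (d - 8)*(d - 2)/(d^3 - 3*d^2 - 33*d + 35) + (d - 3)*(d - 2)/(d^3 - 3*d^2 - 33*d + 35)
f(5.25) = 0.26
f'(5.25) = 0.17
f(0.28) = -1.41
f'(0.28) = -0.38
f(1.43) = 0.38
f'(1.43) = -1.85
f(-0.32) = -1.42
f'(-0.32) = 0.24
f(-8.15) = 4.19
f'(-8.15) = 1.02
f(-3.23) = -4.78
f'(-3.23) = 3.21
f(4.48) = 0.16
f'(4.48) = 0.12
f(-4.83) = -58.52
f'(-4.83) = 349.86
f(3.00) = 0.00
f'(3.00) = 0.08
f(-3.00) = -4.12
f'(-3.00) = 2.51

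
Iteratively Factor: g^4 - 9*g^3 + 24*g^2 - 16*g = (g - 4)*(g^3 - 5*g^2 + 4*g) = (g - 4)^2*(g^2 - g) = (g - 4)^2*(g - 1)*(g)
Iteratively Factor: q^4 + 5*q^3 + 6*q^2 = (q)*(q^3 + 5*q^2 + 6*q) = q*(q + 2)*(q^2 + 3*q) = q*(q + 2)*(q + 3)*(q)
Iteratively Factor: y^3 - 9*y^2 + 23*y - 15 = (y - 1)*(y^2 - 8*y + 15) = (y - 3)*(y - 1)*(y - 5)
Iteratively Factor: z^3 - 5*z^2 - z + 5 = (z - 5)*(z^2 - 1) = (z - 5)*(z + 1)*(z - 1)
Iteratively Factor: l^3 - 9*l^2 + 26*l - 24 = (l - 3)*(l^2 - 6*l + 8) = (l - 3)*(l - 2)*(l - 4)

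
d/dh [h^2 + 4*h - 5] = 2*h + 4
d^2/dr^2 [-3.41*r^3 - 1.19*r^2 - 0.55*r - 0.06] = -20.46*r - 2.38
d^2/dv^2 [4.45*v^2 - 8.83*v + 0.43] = 8.90000000000000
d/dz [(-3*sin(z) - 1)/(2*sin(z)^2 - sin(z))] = (6*cos(z) + 4/tan(z) - cos(z)/sin(z)^2)/(2*sin(z) - 1)^2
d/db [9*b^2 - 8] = 18*b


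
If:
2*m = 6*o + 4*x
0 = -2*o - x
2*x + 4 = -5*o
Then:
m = 4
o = -4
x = 8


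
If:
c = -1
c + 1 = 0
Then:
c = -1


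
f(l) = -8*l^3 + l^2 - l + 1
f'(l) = -24*l^2 + 2*l - 1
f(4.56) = -741.32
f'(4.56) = -490.93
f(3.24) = -263.84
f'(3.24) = -246.46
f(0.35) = 0.43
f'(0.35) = -3.24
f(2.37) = -102.25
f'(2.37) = -131.07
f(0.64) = -1.33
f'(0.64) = -9.55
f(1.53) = -26.84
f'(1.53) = -54.12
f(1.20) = -12.58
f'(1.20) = -33.16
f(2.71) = -153.59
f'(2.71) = -171.84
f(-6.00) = 1771.00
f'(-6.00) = -877.00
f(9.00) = -5759.00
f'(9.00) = -1927.00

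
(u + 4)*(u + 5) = u^2 + 9*u + 20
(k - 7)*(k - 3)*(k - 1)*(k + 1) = k^4 - 10*k^3 + 20*k^2 + 10*k - 21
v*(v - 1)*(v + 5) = v^3 + 4*v^2 - 5*v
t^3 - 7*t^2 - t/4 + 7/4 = (t - 7)*(t - 1/2)*(t + 1/2)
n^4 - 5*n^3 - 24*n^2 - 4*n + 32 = (n - 8)*(n - 1)*(n + 2)^2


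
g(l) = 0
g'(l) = 0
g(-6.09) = 0.00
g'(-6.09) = 0.00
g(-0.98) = 0.00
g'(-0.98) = 0.00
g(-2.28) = 0.00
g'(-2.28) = 0.00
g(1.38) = 0.00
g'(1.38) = 0.00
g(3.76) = 0.00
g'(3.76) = 0.00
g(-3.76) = 0.00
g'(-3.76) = 0.00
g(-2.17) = 0.00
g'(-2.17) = 0.00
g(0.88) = 0.00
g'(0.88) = 0.00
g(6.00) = 0.00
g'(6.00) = 0.00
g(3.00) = 0.00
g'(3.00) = 0.00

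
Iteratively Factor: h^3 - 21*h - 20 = (h - 5)*(h^2 + 5*h + 4) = (h - 5)*(h + 4)*(h + 1)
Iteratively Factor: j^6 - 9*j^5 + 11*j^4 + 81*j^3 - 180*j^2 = (j - 3)*(j^5 - 6*j^4 - 7*j^3 + 60*j^2) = j*(j - 3)*(j^4 - 6*j^3 - 7*j^2 + 60*j) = j*(j - 4)*(j - 3)*(j^3 - 2*j^2 - 15*j) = j*(j - 5)*(j - 4)*(j - 3)*(j^2 + 3*j) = j^2*(j - 5)*(j - 4)*(j - 3)*(j + 3)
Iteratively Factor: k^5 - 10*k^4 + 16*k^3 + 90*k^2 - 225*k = (k - 5)*(k^4 - 5*k^3 - 9*k^2 + 45*k) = (k - 5)^2*(k^3 - 9*k) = (k - 5)^2*(k + 3)*(k^2 - 3*k) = k*(k - 5)^2*(k + 3)*(k - 3)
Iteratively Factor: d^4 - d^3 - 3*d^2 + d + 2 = (d - 1)*(d^3 - 3*d - 2) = (d - 2)*(d - 1)*(d^2 + 2*d + 1) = (d - 2)*(d - 1)*(d + 1)*(d + 1)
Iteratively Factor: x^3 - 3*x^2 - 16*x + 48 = (x - 4)*(x^2 + x - 12) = (x - 4)*(x + 4)*(x - 3)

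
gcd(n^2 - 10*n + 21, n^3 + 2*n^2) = 1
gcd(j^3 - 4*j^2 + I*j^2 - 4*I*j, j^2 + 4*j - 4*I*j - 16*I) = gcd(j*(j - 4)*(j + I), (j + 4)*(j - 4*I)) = 1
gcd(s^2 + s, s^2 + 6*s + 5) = s + 1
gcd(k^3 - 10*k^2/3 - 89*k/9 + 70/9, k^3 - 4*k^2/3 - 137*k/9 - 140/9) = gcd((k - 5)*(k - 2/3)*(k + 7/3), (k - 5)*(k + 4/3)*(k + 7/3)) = k^2 - 8*k/3 - 35/3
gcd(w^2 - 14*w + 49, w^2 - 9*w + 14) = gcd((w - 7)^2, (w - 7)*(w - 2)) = w - 7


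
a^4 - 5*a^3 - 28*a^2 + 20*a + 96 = (a - 8)*(a - 2)*(a + 2)*(a + 3)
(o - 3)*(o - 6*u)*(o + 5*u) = o^3 - o^2*u - 3*o^2 - 30*o*u^2 + 3*o*u + 90*u^2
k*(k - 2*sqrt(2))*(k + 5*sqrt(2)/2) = k^3 + sqrt(2)*k^2/2 - 10*k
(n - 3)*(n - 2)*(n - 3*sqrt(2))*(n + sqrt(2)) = n^4 - 5*n^3 - 2*sqrt(2)*n^3 + 10*sqrt(2)*n^2 - 12*sqrt(2)*n + 30*n - 36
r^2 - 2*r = r*(r - 2)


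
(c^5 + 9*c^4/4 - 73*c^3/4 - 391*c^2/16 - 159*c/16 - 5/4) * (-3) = -3*c^5 - 27*c^4/4 + 219*c^3/4 + 1173*c^2/16 + 477*c/16 + 15/4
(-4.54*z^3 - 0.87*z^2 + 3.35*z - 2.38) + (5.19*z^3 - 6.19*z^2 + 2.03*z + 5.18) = 0.65*z^3 - 7.06*z^2 + 5.38*z + 2.8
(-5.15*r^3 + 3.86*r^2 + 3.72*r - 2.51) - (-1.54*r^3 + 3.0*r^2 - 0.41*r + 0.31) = -3.61*r^3 + 0.86*r^2 + 4.13*r - 2.82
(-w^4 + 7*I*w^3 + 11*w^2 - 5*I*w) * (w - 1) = -w^5 + w^4 + 7*I*w^4 + 11*w^3 - 7*I*w^3 - 11*w^2 - 5*I*w^2 + 5*I*w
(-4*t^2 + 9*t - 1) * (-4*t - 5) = 16*t^3 - 16*t^2 - 41*t + 5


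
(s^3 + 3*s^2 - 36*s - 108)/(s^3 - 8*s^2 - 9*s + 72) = (s^2 - 36)/(s^2 - 11*s + 24)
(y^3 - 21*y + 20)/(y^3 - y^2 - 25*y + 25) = (y - 4)/(y - 5)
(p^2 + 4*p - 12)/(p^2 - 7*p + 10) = (p + 6)/(p - 5)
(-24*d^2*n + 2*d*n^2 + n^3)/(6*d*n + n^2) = -4*d + n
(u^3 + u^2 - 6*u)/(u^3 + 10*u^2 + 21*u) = (u - 2)/(u + 7)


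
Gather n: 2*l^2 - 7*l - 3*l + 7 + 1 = 2*l^2 - 10*l + 8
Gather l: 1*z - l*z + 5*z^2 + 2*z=-l*z + 5*z^2 + 3*z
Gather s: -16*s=-16*s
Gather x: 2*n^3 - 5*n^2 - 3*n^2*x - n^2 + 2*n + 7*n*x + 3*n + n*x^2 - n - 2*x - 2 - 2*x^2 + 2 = 2*n^3 - 6*n^2 + 4*n + x^2*(n - 2) + x*(-3*n^2 + 7*n - 2)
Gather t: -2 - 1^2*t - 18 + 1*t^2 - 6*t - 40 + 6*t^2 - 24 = 7*t^2 - 7*t - 84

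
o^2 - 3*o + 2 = (o - 2)*(o - 1)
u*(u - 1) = u^2 - u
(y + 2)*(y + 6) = y^2 + 8*y + 12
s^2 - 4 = (s - 2)*(s + 2)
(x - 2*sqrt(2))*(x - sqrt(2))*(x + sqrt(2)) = x^3 - 2*sqrt(2)*x^2 - 2*x + 4*sqrt(2)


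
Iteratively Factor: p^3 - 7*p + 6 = (p + 3)*(p^2 - 3*p + 2) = (p - 1)*(p + 3)*(p - 2)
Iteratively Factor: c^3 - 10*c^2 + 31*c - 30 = (c - 5)*(c^2 - 5*c + 6) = (c - 5)*(c - 2)*(c - 3)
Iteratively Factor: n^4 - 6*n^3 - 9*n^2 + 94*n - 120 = (n - 3)*(n^3 - 3*n^2 - 18*n + 40) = (n - 5)*(n - 3)*(n^2 + 2*n - 8) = (n - 5)*(n - 3)*(n + 4)*(n - 2)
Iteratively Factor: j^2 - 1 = (j - 1)*(j + 1)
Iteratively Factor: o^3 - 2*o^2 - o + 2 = (o - 2)*(o^2 - 1) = (o - 2)*(o - 1)*(o + 1)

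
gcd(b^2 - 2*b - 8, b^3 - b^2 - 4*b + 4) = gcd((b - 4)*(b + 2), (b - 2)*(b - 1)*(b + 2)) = b + 2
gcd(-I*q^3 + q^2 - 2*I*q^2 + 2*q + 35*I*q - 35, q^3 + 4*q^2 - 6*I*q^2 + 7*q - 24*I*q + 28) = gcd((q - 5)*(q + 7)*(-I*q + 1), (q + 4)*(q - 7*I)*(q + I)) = q + I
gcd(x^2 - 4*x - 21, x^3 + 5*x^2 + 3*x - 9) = x + 3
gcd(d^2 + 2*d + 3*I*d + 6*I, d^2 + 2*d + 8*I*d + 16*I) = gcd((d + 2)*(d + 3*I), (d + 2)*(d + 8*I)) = d + 2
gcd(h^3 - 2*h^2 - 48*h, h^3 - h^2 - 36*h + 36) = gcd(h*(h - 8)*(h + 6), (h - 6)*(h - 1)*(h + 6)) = h + 6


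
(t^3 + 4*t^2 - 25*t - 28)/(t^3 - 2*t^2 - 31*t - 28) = (t^2 + 3*t - 28)/(t^2 - 3*t - 28)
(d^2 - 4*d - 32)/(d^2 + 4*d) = (d - 8)/d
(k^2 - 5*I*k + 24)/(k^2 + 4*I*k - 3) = (k - 8*I)/(k + I)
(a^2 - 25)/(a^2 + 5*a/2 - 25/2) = 2*(a - 5)/(2*a - 5)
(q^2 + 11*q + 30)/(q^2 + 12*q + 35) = (q + 6)/(q + 7)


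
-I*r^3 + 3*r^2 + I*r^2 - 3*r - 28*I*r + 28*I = (r - 4*I)*(r + 7*I)*(-I*r + I)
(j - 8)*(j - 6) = j^2 - 14*j + 48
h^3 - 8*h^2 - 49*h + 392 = (h - 8)*(h - 7)*(h + 7)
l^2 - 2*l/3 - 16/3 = (l - 8/3)*(l + 2)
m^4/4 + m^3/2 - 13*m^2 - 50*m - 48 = (m/2 + 1)^2*(m - 8)*(m + 6)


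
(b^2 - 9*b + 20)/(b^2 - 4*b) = (b - 5)/b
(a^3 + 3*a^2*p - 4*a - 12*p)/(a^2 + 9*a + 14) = (a^2 + 3*a*p - 2*a - 6*p)/(a + 7)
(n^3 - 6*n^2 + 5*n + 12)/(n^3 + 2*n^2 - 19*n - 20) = (n - 3)/(n + 5)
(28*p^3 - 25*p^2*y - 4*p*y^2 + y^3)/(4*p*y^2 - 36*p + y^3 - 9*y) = (7*p^2 - 8*p*y + y^2)/(y^2 - 9)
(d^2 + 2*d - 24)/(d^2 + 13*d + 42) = (d - 4)/(d + 7)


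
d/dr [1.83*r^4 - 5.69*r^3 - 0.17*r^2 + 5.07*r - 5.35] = 7.32*r^3 - 17.07*r^2 - 0.34*r + 5.07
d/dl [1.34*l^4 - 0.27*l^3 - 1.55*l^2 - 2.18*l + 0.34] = 5.36*l^3 - 0.81*l^2 - 3.1*l - 2.18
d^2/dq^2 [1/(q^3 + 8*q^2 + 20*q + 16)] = 4*(3*q^2 + 20*q + 34)/(q^7 + 20*q^6 + 168*q^5 + 768*q^4 + 2064*q^3 + 3264*q^2 + 2816*q + 1024)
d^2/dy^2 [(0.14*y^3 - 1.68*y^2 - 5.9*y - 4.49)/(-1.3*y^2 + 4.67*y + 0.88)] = (-2.22044604925031e-16*y^5 - 7.105427357601e-15*y^4 + 33.913748*y^3 + 53.608056*y^2 - 123.705636*y + 160.225746)/(2.197*y^6 - 23.6769*y^5 + 80.59311*y^4 - 69.792683*y^3 - 54.555336*y^2 - 10.849344*y - 0.681472)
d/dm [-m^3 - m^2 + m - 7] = -3*m^2 - 2*m + 1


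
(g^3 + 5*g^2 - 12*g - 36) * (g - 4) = g^4 + g^3 - 32*g^2 + 12*g + 144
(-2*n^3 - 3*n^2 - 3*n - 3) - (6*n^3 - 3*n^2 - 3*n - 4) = 1 - 8*n^3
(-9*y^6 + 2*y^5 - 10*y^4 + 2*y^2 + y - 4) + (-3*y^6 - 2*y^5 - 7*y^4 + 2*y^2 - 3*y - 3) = -12*y^6 - 17*y^4 + 4*y^2 - 2*y - 7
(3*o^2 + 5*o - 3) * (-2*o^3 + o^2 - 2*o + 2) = -6*o^5 - 7*o^4 + 5*o^3 - 7*o^2 + 16*o - 6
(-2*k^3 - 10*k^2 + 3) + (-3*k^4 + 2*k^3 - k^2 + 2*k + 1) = -3*k^4 - 11*k^2 + 2*k + 4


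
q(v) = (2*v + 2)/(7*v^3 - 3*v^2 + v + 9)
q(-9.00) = 0.00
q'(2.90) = -0.04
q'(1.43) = -0.20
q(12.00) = 0.00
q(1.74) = 0.14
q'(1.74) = -0.15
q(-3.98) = 0.01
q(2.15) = 0.09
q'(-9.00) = 0.00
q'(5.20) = -0.01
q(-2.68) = 0.02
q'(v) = (2*v + 2)*(-21*v^2 + 6*v - 1)/(7*v^3 - 3*v^2 + v + 9)^2 + 2/(7*v^3 - 3*v^2 + v + 9) = 2*(7*v^3 - 3*v^2 + v - (v + 1)*(21*v^2 - 6*v + 1) + 9)/(7*v^3 - 3*v^2 + v + 9)^2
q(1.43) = 0.20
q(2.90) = 0.05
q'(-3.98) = 0.00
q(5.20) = 0.01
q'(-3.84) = 0.01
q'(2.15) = -0.09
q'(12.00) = 0.00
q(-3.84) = 0.01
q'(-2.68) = 0.01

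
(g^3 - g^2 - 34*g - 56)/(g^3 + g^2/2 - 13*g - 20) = 2*(g^2 - 3*g - 28)/(2*g^2 - 3*g - 20)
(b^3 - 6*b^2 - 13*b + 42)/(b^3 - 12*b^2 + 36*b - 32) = (b^2 - 4*b - 21)/(b^2 - 10*b + 16)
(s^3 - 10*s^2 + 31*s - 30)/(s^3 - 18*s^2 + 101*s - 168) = (s^2 - 7*s + 10)/(s^2 - 15*s + 56)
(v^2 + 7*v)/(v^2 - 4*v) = (v + 7)/(v - 4)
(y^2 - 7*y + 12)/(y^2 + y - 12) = (y - 4)/(y + 4)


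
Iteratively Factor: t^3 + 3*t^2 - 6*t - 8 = (t + 1)*(t^2 + 2*t - 8) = (t + 1)*(t + 4)*(t - 2)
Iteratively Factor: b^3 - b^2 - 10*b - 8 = (b + 1)*(b^2 - 2*b - 8) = (b + 1)*(b + 2)*(b - 4)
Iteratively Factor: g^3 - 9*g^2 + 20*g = (g)*(g^2 - 9*g + 20) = g*(g - 4)*(g - 5)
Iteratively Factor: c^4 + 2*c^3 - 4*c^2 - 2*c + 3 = (c + 3)*(c^3 - c^2 - c + 1) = (c + 1)*(c + 3)*(c^2 - 2*c + 1) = (c - 1)*(c + 1)*(c + 3)*(c - 1)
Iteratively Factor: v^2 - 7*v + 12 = (v - 3)*(v - 4)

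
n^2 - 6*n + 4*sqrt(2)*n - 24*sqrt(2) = (n - 6)*(n + 4*sqrt(2))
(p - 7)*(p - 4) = p^2 - 11*p + 28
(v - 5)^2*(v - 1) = v^3 - 11*v^2 + 35*v - 25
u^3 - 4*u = u*(u - 2)*(u + 2)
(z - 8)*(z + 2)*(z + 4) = z^3 - 2*z^2 - 40*z - 64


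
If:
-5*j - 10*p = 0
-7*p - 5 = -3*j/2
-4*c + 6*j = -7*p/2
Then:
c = 17/16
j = 1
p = -1/2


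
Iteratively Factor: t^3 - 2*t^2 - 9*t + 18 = (t - 3)*(t^2 + t - 6) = (t - 3)*(t - 2)*(t + 3)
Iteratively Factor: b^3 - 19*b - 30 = (b + 3)*(b^2 - 3*b - 10) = (b - 5)*(b + 3)*(b + 2)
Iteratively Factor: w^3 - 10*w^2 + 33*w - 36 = (w - 3)*(w^2 - 7*w + 12) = (w - 4)*(w - 3)*(w - 3)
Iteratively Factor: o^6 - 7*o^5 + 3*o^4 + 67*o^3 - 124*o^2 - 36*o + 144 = (o + 1)*(o^5 - 8*o^4 + 11*o^3 + 56*o^2 - 180*o + 144) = (o - 2)*(o + 1)*(o^4 - 6*o^3 - o^2 + 54*o - 72) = (o - 4)*(o - 2)*(o + 1)*(o^3 - 2*o^2 - 9*o + 18) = (o - 4)*(o - 2)^2*(o + 1)*(o^2 - 9) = (o - 4)*(o - 2)^2*(o + 1)*(o + 3)*(o - 3)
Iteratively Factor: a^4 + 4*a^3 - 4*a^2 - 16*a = (a + 2)*(a^3 + 2*a^2 - 8*a) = a*(a + 2)*(a^2 + 2*a - 8) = a*(a - 2)*(a + 2)*(a + 4)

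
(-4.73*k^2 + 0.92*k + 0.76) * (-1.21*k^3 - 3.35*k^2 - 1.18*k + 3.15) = 5.7233*k^5 + 14.7323*k^4 + 1.5798*k^3 - 18.5311*k^2 + 2.0012*k + 2.394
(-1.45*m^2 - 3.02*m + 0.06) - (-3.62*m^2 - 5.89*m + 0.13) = 2.17*m^2 + 2.87*m - 0.07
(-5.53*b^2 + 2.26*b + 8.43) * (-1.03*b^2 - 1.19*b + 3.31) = 5.6959*b^4 + 4.2529*b^3 - 29.6766*b^2 - 2.5511*b + 27.9033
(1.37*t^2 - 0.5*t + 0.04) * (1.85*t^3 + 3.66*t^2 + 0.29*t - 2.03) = 2.5345*t^5 + 4.0892*t^4 - 1.3587*t^3 - 2.7797*t^2 + 1.0266*t - 0.0812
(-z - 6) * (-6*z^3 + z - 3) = 6*z^4 + 36*z^3 - z^2 - 3*z + 18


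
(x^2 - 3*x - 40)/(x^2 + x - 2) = (x^2 - 3*x - 40)/(x^2 + x - 2)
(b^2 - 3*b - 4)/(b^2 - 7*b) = (b^2 - 3*b - 4)/(b*(b - 7))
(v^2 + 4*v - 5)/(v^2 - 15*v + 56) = (v^2 + 4*v - 5)/(v^2 - 15*v + 56)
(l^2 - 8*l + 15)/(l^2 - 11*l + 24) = (l - 5)/(l - 8)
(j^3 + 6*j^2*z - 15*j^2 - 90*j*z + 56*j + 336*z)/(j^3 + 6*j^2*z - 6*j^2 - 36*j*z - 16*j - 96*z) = (j - 7)/(j + 2)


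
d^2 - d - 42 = (d - 7)*(d + 6)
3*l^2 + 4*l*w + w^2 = (l + w)*(3*l + w)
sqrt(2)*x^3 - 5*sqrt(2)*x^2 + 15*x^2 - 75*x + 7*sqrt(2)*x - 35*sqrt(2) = (x - 5)*(x + 7*sqrt(2))*(sqrt(2)*x + 1)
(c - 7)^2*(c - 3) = c^3 - 17*c^2 + 91*c - 147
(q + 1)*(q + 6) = q^2 + 7*q + 6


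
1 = 1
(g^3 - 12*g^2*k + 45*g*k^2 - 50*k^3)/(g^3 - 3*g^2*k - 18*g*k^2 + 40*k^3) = (g - 5*k)/(g + 4*k)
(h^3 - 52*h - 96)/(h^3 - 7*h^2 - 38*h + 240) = (h + 2)/(h - 5)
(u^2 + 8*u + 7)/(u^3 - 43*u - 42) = (u + 7)/(u^2 - u - 42)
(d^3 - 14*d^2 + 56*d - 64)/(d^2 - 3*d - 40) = (d^2 - 6*d + 8)/(d + 5)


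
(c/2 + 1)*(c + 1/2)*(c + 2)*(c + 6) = c^4/2 + 21*c^3/4 + 33*c^2/2 + 19*c + 6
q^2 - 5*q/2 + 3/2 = (q - 3/2)*(q - 1)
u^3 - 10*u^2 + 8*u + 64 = (u - 8)*(u - 4)*(u + 2)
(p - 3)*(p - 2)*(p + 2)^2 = p^4 - p^3 - 10*p^2 + 4*p + 24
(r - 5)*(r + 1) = r^2 - 4*r - 5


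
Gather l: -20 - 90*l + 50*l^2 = 50*l^2 - 90*l - 20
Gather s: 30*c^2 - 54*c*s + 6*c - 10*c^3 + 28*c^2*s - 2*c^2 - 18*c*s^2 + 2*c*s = -10*c^3 + 28*c^2 - 18*c*s^2 + 6*c + s*(28*c^2 - 52*c)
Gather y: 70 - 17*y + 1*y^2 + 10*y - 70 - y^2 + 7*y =0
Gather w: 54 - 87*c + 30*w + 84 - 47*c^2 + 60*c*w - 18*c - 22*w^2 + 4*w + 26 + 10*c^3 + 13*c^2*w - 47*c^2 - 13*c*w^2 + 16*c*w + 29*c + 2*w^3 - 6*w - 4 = 10*c^3 - 94*c^2 - 76*c + 2*w^3 + w^2*(-13*c - 22) + w*(13*c^2 + 76*c + 28) + 160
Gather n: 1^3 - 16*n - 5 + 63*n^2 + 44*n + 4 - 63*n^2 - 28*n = 0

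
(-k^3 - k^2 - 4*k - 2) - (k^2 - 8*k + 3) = -k^3 - 2*k^2 + 4*k - 5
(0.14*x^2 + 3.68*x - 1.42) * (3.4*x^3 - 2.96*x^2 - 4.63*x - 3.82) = 0.476*x^5 + 12.0976*x^4 - 16.369*x^3 - 13.37*x^2 - 7.483*x + 5.4244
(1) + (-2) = -1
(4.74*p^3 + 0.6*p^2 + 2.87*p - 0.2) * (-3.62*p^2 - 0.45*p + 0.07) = -17.1588*p^5 - 4.305*p^4 - 10.3276*p^3 - 0.5255*p^2 + 0.2909*p - 0.014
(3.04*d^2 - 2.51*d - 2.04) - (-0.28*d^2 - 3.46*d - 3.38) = 3.32*d^2 + 0.95*d + 1.34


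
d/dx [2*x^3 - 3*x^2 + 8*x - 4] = 6*x^2 - 6*x + 8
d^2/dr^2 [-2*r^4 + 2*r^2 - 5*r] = 4 - 24*r^2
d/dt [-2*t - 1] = -2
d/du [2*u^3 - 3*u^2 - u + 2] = 6*u^2 - 6*u - 1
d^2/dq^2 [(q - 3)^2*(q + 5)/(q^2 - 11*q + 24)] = 130/(q^3 - 24*q^2 + 192*q - 512)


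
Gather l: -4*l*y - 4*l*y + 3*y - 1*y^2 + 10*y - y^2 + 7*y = -8*l*y - 2*y^2 + 20*y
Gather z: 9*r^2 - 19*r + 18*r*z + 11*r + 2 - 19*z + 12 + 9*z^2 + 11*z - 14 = 9*r^2 - 8*r + 9*z^2 + z*(18*r - 8)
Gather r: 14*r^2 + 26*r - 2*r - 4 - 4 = 14*r^2 + 24*r - 8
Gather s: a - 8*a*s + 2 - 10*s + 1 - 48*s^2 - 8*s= a - 48*s^2 + s*(-8*a - 18) + 3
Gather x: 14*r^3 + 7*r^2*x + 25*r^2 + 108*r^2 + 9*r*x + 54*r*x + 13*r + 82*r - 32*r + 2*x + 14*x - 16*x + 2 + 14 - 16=14*r^3 + 133*r^2 + 63*r + x*(7*r^2 + 63*r)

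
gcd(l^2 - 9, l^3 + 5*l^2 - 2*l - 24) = l + 3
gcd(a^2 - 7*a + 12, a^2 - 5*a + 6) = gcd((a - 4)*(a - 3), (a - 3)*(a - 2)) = a - 3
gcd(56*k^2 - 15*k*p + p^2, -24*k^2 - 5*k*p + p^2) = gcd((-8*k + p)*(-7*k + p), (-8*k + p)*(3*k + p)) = -8*k + p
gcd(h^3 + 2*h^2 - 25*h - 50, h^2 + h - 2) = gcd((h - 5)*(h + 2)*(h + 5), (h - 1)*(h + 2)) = h + 2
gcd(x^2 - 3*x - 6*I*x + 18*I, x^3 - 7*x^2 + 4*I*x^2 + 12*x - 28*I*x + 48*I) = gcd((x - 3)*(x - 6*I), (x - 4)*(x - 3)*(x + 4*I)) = x - 3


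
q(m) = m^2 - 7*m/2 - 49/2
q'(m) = 2*m - 7/2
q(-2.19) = -12.04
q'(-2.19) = -7.88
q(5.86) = -10.67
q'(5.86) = 8.22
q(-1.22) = -18.74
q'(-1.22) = -5.94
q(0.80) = -26.66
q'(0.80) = -1.90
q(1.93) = -27.53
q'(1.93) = 0.36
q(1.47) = -27.48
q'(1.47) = -0.56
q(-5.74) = 28.54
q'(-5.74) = -14.98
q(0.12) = -24.91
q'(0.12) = -3.26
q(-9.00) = 88.00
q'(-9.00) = -21.50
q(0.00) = -24.50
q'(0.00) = -3.50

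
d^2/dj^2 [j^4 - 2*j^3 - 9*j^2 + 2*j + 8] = 12*j^2 - 12*j - 18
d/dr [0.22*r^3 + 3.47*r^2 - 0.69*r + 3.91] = 0.66*r^2 + 6.94*r - 0.69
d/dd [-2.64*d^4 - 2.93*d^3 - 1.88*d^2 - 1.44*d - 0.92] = -10.56*d^3 - 8.79*d^2 - 3.76*d - 1.44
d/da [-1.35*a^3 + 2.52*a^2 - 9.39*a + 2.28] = -4.05*a^2 + 5.04*a - 9.39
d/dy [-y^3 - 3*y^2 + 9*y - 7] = -3*y^2 - 6*y + 9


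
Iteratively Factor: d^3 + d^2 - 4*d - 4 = (d - 2)*(d^2 + 3*d + 2) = (d - 2)*(d + 1)*(d + 2)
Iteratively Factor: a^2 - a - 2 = (a - 2)*(a + 1)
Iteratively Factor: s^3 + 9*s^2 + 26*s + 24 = (s + 3)*(s^2 + 6*s + 8) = (s + 3)*(s + 4)*(s + 2)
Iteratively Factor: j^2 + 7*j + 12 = (j + 4)*(j + 3)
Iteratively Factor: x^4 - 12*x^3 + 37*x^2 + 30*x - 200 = (x - 5)*(x^3 - 7*x^2 + 2*x + 40) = (x - 5)*(x - 4)*(x^2 - 3*x - 10) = (x - 5)*(x - 4)*(x + 2)*(x - 5)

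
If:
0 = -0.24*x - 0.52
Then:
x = -2.17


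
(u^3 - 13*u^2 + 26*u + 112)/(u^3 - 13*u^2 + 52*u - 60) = (u^3 - 13*u^2 + 26*u + 112)/(u^3 - 13*u^2 + 52*u - 60)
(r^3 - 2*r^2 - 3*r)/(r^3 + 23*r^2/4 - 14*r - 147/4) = 4*r*(r + 1)/(4*r^2 + 35*r + 49)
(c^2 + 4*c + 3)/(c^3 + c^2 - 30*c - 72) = (c + 1)/(c^2 - 2*c - 24)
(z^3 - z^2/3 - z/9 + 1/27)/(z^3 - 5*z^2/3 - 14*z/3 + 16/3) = (27*z^3 - 9*z^2 - 3*z + 1)/(9*(3*z^3 - 5*z^2 - 14*z + 16))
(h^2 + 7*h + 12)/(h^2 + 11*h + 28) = (h + 3)/(h + 7)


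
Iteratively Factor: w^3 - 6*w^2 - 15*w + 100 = (w - 5)*(w^2 - w - 20) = (w - 5)*(w + 4)*(w - 5)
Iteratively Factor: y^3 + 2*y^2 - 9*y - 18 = (y - 3)*(y^2 + 5*y + 6) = (y - 3)*(y + 2)*(y + 3)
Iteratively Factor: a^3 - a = (a)*(a^2 - 1) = a*(a - 1)*(a + 1)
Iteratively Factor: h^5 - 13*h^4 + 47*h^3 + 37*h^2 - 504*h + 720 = (h - 3)*(h^4 - 10*h^3 + 17*h^2 + 88*h - 240) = (h - 4)*(h - 3)*(h^3 - 6*h^2 - 7*h + 60) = (h - 4)^2*(h - 3)*(h^2 - 2*h - 15) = (h - 4)^2*(h - 3)*(h + 3)*(h - 5)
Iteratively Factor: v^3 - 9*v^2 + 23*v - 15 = (v - 5)*(v^2 - 4*v + 3) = (v - 5)*(v - 3)*(v - 1)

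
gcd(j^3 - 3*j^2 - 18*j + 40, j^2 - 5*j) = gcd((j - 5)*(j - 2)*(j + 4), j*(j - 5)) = j - 5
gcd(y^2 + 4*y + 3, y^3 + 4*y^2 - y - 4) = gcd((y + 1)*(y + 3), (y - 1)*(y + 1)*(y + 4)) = y + 1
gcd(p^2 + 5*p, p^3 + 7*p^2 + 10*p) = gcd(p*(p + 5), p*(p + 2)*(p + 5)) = p^2 + 5*p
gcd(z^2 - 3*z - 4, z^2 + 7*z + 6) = z + 1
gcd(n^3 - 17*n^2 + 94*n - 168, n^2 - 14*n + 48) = n - 6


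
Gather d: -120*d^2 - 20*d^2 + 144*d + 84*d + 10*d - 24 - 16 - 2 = -140*d^2 + 238*d - 42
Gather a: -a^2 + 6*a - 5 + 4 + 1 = -a^2 + 6*a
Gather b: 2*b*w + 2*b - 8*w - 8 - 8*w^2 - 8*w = b*(2*w + 2) - 8*w^2 - 16*w - 8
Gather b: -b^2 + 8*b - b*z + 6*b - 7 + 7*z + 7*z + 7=-b^2 + b*(14 - z) + 14*z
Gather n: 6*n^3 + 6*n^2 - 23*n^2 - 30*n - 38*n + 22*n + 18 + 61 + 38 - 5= 6*n^3 - 17*n^2 - 46*n + 112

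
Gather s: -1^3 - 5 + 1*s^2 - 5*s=s^2 - 5*s - 6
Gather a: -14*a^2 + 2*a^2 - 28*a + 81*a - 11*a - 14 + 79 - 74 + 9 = -12*a^2 + 42*a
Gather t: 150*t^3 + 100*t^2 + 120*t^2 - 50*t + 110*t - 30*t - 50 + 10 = 150*t^3 + 220*t^2 + 30*t - 40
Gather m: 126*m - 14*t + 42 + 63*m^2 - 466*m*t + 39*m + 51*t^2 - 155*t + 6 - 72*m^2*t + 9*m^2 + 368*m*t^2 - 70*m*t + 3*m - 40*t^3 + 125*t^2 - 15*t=m^2*(72 - 72*t) + m*(368*t^2 - 536*t + 168) - 40*t^3 + 176*t^2 - 184*t + 48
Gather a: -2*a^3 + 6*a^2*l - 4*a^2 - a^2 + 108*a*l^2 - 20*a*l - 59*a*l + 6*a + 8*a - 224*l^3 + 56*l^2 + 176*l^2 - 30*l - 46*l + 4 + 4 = -2*a^3 + a^2*(6*l - 5) + a*(108*l^2 - 79*l + 14) - 224*l^3 + 232*l^2 - 76*l + 8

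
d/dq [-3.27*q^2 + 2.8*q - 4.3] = 2.8 - 6.54*q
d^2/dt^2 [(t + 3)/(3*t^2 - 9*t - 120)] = 2*(-3*t*(-t^2 + 3*t + 40) - (t + 3)*(2*t - 3)^2)/(3*(-t^2 + 3*t + 40)^3)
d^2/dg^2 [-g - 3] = 0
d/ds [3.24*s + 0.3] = 3.24000000000000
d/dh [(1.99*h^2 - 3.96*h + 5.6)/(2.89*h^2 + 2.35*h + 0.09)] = (16.1209*h^2 - 32.0098*h - 13.5164)/(8.3521*h^4 + 13.583*h^3 + 6.0427*h^2 + 0.423*h + 0.0081)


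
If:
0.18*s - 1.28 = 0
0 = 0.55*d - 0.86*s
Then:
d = 11.12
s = 7.11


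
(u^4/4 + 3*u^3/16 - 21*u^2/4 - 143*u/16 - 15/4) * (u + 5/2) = u^5/4 + 13*u^4/16 - 153*u^3/32 - 353*u^2/16 - 835*u/32 - 75/8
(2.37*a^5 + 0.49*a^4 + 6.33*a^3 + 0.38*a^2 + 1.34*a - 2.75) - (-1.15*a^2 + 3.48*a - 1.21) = 2.37*a^5 + 0.49*a^4 + 6.33*a^3 + 1.53*a^2 - 2.14*a - 1.54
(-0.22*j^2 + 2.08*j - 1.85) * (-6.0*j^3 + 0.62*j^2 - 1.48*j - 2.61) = 1.32*j^5 - 12.6164*j^4 + 12.7152*j^3 - 3.6512*j^2 - 2.6908*j + 4.8285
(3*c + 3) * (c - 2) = 3*c^2 - 3*c - 6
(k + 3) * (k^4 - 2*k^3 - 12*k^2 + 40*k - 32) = k^5 + k^4 - 18*k^3 + 4*k^2 + 88*k - 96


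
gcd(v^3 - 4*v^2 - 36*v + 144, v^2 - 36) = v^2 - 36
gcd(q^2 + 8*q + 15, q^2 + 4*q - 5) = q + 5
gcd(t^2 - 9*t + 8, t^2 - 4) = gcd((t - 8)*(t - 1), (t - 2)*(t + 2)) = 1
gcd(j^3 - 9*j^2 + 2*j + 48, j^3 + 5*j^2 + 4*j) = 1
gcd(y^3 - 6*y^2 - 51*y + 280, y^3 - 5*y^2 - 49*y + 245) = y^2 + 2*y - 35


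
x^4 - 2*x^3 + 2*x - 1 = (x - 1)^3*(x + 1)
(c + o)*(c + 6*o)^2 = c^3 + 13*c^2*o + 48*c*o^2 + 36*o^3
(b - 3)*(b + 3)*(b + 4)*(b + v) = b^4 + b^3*v + 4*b^3 + 4*b^2*v - 9*b^2 - 9*b*v - 36*b - 36*v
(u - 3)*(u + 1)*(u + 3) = u^3 + u^2 - 9*u - 9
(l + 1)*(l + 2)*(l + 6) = l^3 + 9*l^2 + 20*l + 12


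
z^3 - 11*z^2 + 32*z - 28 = (z - 7)*(z - 2)^2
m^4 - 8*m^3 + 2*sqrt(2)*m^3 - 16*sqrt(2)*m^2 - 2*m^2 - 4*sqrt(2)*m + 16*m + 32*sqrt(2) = (m - 8)*(m - sqrt(2))*(m + sqrt(2))*(m + 2*sqrt(2))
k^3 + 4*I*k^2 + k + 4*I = (k - I)*(k + I)*(k + 4*I)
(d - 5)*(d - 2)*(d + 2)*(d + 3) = d^4 - 2*d^3 - 19*d^2 + 8*d + 60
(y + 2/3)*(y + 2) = y^2 + 8*y/3 + 4/3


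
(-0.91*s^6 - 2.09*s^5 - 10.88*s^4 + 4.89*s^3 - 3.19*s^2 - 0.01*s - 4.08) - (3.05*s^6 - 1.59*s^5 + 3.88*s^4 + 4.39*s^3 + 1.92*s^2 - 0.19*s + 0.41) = -3.96*s^6 - 0.5*s^5 - 14.76*s^4 + 0.5*s^3 - 5.11*s^2 + 0.18*s - 4.49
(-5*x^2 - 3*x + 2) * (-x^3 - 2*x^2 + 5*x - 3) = 5*x^5 + 13*x^4 - 21*x^3 - 4*x^2 + 19*x - 6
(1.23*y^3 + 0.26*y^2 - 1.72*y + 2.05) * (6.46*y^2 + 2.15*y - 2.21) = 7.9458*y^5 + 4.3241*y^4 - 13.2705*y^3 + 8.9704*y^2 + 8.2087*y - 4.5305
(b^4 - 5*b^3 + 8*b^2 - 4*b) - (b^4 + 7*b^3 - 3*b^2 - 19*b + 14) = -12*b^3 + 11*b^2 + 15*b - 14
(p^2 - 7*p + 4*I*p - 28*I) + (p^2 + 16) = 2*p^2 - 7*p + 4*I*p + 16 - 28*I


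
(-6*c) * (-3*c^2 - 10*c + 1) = 18*c^3 + 60*c^2 - 6*c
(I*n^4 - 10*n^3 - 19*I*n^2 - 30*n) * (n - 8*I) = I*n^5 - 2*n^4 + 61*I*n^3 - 182*n^2 + 240*I*n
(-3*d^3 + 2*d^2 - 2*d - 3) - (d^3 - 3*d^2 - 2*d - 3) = -4*d^3 + 5*d^2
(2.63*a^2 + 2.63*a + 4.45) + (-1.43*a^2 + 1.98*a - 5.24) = 1.2*a^2 + 4.61*a - 0.79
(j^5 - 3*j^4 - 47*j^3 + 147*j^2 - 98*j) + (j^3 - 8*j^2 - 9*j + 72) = j^5 - 3*j^4 - 46*j^3 + 139*j^2 - 107*j + 72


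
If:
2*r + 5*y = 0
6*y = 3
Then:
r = -5/4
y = 1/2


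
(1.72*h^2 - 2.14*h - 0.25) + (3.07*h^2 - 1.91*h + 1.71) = 4.79*h^2 - 4.05*h + 1.46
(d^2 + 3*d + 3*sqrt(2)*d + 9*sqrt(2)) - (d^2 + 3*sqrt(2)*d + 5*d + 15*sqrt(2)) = -2*d - 6*sqrt(2)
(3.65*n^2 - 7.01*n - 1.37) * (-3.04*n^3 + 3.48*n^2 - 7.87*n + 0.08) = -11.096*n^5 + 34.0124*n^4 - 48.9555*n^3 + 50.6931*n^2 + 10.2211*n - 0.1096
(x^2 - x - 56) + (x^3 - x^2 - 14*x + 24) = x^3 - 15*x - 32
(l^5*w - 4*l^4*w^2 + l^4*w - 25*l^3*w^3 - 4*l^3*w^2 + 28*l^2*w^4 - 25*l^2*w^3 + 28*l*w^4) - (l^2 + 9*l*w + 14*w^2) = l^5*w - 4*l^4*w^2 + l^4*w - 25*l^3*w^3 - 4*l^3*w^2 + 28*l^2*w^4 - 25*l^2*w^3 - l^2 + 28*l*w^4 - 9*l*w - 14*w^2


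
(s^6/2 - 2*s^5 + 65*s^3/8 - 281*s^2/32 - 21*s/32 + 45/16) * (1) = s^6/2 - 2*s^5 + 65*s^3/8 - 281*s^2/32 - 21*s/32 + 45/16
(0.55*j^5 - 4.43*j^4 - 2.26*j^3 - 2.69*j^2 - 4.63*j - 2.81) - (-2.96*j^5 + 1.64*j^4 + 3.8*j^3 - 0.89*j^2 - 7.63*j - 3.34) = 3.51*j^5 - 6.07*j^4 - 6.06*j^3 - 1.8*j^2 + 3.0*j + 0.53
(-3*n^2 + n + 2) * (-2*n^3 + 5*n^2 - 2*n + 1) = 6*n^5 - 17*n^4 + 7*n^3 + 5*n^2 - 3*n + 2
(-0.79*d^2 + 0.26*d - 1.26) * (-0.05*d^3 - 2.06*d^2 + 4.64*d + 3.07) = 0.0395*d^5 + 1.6144*d^4 - 4.1382*d^3 + 1.3767*d^2 - 5.0482*d - 3.8682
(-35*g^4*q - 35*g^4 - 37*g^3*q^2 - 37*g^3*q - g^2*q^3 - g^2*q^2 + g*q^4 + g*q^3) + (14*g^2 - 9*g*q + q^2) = -35*g^4*q - 35*g^4 - 37*g^3*q^2 - 37*g^3*q - g^2*q^3 - g^2*q^2 + 14*g^2 + g*q^4 + g*q^3 - 9*g*q + q^2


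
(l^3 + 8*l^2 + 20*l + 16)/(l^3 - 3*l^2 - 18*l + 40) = (l^2 + 4*l + 4)/(l^2 - 7*l + 10)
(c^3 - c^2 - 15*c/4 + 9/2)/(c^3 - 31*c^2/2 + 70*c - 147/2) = (c^2 + c/2 - 3)/(c^2 - 14*c + 49)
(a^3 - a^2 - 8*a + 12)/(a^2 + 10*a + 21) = (a^2 - 4*a + 4)/(a + 7)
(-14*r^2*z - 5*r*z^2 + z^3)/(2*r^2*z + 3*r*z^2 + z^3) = (-7*r + z)/(r + z)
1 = 1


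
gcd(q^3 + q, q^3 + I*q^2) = q^2 + I*q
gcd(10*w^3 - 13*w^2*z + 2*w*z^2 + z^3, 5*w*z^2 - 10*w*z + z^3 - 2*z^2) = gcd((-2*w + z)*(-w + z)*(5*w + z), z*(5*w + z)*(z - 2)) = 5*w + z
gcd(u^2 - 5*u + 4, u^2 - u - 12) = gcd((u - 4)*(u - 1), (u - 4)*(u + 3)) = u - 4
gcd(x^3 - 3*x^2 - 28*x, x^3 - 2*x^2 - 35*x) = x^2 - 7*x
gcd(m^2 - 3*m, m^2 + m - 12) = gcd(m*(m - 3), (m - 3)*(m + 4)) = m - 3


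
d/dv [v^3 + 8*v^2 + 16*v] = 3*v^2 + 16*v + 16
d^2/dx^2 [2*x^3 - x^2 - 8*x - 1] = 12*x - 2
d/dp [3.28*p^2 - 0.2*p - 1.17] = 6.56*p - 0.2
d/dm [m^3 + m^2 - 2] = m*(3*m + 2)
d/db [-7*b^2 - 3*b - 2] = -14*b - 3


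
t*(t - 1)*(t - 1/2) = t^3 - 3*t^2/2 + t/2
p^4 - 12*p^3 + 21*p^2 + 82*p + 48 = (p - 8)*(p - 6)*(p + 1)^2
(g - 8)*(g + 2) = g^2 - 6*g - 16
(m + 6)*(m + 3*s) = m^2 + 3*m*s + 6*m + 18*s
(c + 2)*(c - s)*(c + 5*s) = c^3 + 4*c^2*s + 2*c^2 - 5*c*s^2 + 8*c*s - 10*s^2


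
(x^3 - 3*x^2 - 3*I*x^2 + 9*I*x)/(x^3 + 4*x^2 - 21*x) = (x - 3*I)/(x + 7)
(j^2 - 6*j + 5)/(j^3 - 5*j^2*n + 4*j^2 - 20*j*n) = (j^2 - 6*j + 5)/(j*(j^2 - 5*j*n + 4*j - 20*n))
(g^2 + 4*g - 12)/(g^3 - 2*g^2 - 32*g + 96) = (g - 2)/(g^2 - 8*g + 16)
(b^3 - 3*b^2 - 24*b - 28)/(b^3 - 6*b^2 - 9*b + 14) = (b + 2)/(b - 1)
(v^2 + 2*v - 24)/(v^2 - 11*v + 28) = (v + 6)/(v - 7)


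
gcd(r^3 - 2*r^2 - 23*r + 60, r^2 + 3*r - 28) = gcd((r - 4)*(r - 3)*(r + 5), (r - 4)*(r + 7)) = r - 4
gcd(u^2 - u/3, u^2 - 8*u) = u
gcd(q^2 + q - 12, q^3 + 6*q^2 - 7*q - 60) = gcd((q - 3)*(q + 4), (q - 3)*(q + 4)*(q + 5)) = q^2 + q - 12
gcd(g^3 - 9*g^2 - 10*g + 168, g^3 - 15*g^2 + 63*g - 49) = g - 7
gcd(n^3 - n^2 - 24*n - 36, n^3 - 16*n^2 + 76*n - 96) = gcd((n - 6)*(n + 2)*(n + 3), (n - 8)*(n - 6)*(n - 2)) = n - 6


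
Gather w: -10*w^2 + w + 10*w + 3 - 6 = -10*w^2 + 11*w - 3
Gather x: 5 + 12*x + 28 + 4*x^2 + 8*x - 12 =4*x^2 + 20*x + 21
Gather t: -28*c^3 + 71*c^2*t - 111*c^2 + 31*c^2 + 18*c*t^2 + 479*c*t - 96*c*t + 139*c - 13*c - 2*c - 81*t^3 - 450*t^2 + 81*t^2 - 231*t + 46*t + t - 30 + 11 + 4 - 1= -28*c^3 - 80*c^2 + 124*c - 81*t^3 + t^2*(18*c - 369) + t*(71*c^2 + 383*c - 184) - 16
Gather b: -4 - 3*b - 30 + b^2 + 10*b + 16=b^2 + 7*b - 18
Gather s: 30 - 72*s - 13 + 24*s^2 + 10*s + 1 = 24*s^2 - 62*s + 18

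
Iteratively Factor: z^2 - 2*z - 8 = (z - 4)*(z + 2)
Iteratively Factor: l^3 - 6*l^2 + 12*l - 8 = (l - 2)*(l^2 - 4*l + 4) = (l - 2)^2*(l - 2)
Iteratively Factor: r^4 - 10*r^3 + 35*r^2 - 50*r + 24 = (r - 4)*(r^3 - 6*r^2 + 11*r - 6) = (r - 4)*(r - 1)*(r^2 - 5*r + 6) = (r - 4)*(r - 2)*(r - 1)*(r - 3)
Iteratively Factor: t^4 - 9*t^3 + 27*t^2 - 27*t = (t - 3)*(t^3 - 6*t^2 + 9*t) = (t - 3)^2*(t^2 - 3*t) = t*(t - 3)^2*(t - 3)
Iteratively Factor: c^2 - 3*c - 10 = (c + 2)*(c - 5)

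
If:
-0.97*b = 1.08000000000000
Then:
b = -1.11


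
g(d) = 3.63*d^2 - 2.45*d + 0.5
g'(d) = 7.26*d - 2.45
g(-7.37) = 215.73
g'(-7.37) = -55.96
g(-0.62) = 3.41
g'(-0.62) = -6.95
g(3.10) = 27.79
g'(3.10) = 20.06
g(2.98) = 25.43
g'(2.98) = 19.18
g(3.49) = 36.16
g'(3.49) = 22.89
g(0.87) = 1.12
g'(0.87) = 3.87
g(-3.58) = 55.79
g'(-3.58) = -28.44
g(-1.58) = 13.43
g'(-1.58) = -13.92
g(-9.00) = 316.58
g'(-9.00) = -67.79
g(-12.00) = 552.62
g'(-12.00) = -89.57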